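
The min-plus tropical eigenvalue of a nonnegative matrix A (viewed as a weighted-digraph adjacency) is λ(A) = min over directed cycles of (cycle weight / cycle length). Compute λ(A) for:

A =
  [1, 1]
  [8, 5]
λ(A) = 1

Enumerate directed cycles and compute their means (weight / length). Sample:
  cycle 0 → 0: weight = 1, length = 1, mean = 1/1 ≈ 1.000
  cycle 1 → 1: weight = 5, length = 1, mean = 5/1 ≈ 5.000
  cycle 0 → 1 → 0: weight = 9, length = 2, mean = 9/2 ≈ 4.500
  cycle 1 → 0 → 1: weight = 9, length = 2, mean = 9/2 ≈ 4.500
Minimum mean = 1.000, attained e.g. along the cycle 0 → 0 with weight 1 and length 1. So λ(A) = 1/1 = 1.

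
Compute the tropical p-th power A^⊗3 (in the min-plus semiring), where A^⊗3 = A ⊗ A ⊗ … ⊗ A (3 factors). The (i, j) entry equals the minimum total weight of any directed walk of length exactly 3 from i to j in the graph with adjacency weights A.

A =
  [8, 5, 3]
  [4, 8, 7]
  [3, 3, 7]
A^⊗3 =
  [10, 11, 9]
  [10, 10, 13]
  [9, 9, 10]

Each entry (A^⊗3)_ij equals the minimum over all length-3 walks i = v_0 → v_1 → … → v_3 = j of Σ_t A[v_t][v_{t+1}]. For example, for (i, j) = (0, 2) we minimise over 9 possible intermediate vertex sequences; the minimum is 9, attained along the walk 0 → 2 → 0 → 2.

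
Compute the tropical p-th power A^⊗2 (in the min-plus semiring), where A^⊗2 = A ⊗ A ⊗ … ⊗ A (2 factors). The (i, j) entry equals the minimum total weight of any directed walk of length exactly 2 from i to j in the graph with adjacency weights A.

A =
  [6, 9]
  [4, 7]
A^⊗2 =
  [12, 15]
  [10, 13]

Each entry (A^⊗2)_ij equals the minimum over all length-2 walks i = v_0 → v_1 → … → v_2 = j of Σ_t A[v_t][v_{t+1}]. For example, for (i, j) = (0, 1) we minimise over 2 possible intermediate vertex sequences; the minimum is 15, attained along the walk 0 → 0 → 1.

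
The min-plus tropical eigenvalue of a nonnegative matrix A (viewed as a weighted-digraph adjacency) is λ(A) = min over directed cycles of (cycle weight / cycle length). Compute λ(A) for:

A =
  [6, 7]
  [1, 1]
λ(A) = 1

Enumerate directed cycles and compute their means (weight / length). Sample:
  cycle 0 → 0: weight = 6, length = 1, mean = 6/1 ≈ 6.000
  cycle 1 → 1: weight = 1, length = 1, mean = 1/1 ≈ 1.000
  cycle 0 → 1 → 0: weight = 8, length = 2, mean = 8/2 ≈ 4.000
  cycle 1 → 0 → 1: weight = 8, length = 2, mean = 8/2 ≈ 4.000
Minimum mean = 1.000, attained e.g. along the cycle 1 → 1 with weight 1 and length 1. So λ(A) = 1/1 = 1.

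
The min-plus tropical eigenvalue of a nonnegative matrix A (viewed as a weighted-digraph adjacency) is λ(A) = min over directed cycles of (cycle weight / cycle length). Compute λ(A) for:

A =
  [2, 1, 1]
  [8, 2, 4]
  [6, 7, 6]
λ(A) = 2

Enumerate directed cycles and compute their means (weight / length). Sample:
  cycle 0 → 0: weight = 2, length = 1, mean = 2/1 ≈ 2.000
  cycle 1 → 1: weight = 2, length = 1, mean = 2/1 ≈ 2.000
  cycle 2 → 2: weight = 6, length = 1, mean = 6/1 ≈ 6.000
  cycle 0 → 1 → 0: weight = 9, length = 2, mean = 9/2 ≈ 4.500
  cycle 0 → 2 → 0: weight = 7, length = 2, mean = 7/2 ≈ 3.500
  cycle 1 → 0 → 1: weight = 9, length = 2, mean = 9/2 ≈ 4.500
Minimum mean = 2.000, attained e.g. along the cycle 0 → 0 with weight 2 and length 1. So λ(A) = 2/1 = 2.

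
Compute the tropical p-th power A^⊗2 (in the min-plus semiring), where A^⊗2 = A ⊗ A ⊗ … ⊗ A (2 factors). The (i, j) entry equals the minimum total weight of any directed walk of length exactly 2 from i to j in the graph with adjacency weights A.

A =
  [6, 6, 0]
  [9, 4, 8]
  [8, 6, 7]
A^⊗2 =
  [8, 6, 6]
  [13, 8, 9]
  [14, 10, 8]

Each entry (A^⊗2)_ij equals the minimum over all length-2 walks i = v_0 → v_1 → … → v_2 = j of Σ_t A[v_t][v_{t+1}]. For example, for (i, j) = (0, 2) we minimise over 3 possible intermediate vertex sequences; the minimum is 6, attained along the walk 0 → 0 → 2.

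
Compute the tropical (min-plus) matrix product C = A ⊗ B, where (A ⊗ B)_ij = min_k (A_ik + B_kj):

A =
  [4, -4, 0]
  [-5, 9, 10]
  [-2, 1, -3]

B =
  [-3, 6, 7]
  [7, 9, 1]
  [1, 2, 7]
A ⊗ B =
  [1, 2, -3]
  [-8, 1, 2]
  [-5, -1, 2]

Apply the min-plus product entry-by-entry:
  C[0][0] = min over k of (A[0][0] + B[0][0] = 4 + -3 = 1, A[0][1] + B[1][0] = -4 + 7 = 3, A[0][2] + B[2][0] = 0 + 1 = 1) = 1 (attained at k = 0)
  C[0][1] = min over k of (A[0][0] + B[0][1] = 4 + 6 = 10, A[0][1] + B[1][1] = -4 + 9 = 5, A[0][2] + B[2][1] = 0 + 2 = 2) = 2 (attained at k = 2)
  C[0][2] = min over k of (A[0][0] + B[0][2] = 4 + 7 = 11, A[0][1] + B[1][2] = -4 + 1 = -3, A[0][2] + B[2][2] = 0 + 7 = 7) = -3 (attained at k = 1)
  C[1][0] = min over k of (A[1][0] + B[0][0] = -5 + -3 = -8, A[1][1] + B[1][0] = 9 + 7 = 16, A[1][2] + B[2][0] = 10 + 1 = 11) = -8 (attained at k = 0)
  C[1][1] = min over k of (A[1][0] + B[0][1] = -5 + 6 = 1, A[1][1] + B[1][1] = 9 + 9 = 18, A[1][2] + B[2][1] = 10 + 2 = 12) = 1 (attained at k = 0)
  C[1][2] = min over k of (A[1][0] + B[0][2] = -5 + 7 = 2, A[1][1] + B[1][2] = 9 + 1 = 10, A[1][2] + B[2][2] = 10 + 7 = 17) = 2 (attained at k = 0)
  C[2][0] = min over k of (A[2][0] + B[0][0] = -2 + -3 = -5, A[2][1] + B[1][0] = 1 + 7 = 8, A[2][2] + B[2][0] = -3 + 1 = -2) = -5 (attained at k = 0)
  C[2][1] = min over k of (A[2][0] + B[0][1] = -2 + 6 = 4, A[2][1] + B[1][1] = 1 + 9 = 10, A[2][2] + B[2][1] = -3 + 2 = -1) = -1 (attained at k = 2)
  C[2][2] = min over k of (A[2][0] + B[0][2] = -2 + 7 = 5, A[2][1] + B[1][2] = 1 + 1 = 2, A[2][2] + B[2][2] = -3 + 7 = 4) = 2 (attained at k = 1)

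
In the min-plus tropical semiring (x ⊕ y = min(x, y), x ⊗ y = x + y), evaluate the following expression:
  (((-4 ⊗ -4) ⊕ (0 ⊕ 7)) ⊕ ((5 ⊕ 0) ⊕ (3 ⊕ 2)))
(((-4 ⊗ -4) ⊕ (0 ⊕ 7)) ⊕ ((5 ⊕ 0) ⊕ (3 ⊕ 2))) = -8

Expand innermost to outermost. Recall ⊕ takes the minimum of its arguments and ⊗ takes their sum. Working out the expression (((-4 ⊗ -4) ⊕ (0 ⊕ 7)) ⊕ ((5 ⊕ 0) ⊕ (3 ⊕ 2))) gives -8.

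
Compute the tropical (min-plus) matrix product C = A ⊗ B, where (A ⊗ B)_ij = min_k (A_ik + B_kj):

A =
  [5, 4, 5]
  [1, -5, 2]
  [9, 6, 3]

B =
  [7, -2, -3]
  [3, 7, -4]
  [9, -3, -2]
A ⊗ B =
  [7, 2, 0]
  [-2, -1, -9]
  [9, 0, 1]

Apply the min-plus product entry-by-entry:
  C[0][0] = min over k of (A[0][0] + B[0][0] = 5 + 7 = 12, A[0][1] + B[1][0] = 4 + 3 = 7, A[0][2] + B[2][0] = 5 + 9 = 14) = 7 (attained at k = 1)
  C[0][1] = min over k of (A[0][0] + B[0][1] = 5 + -2 = 3, A[0][1] + B[1][1] = 4 + 7 = 11, A[0][2] + B[2][1] = 5 + -3 = 2) = 2 (attained at k = 2)
  C[0][2] = min over k of (A[0][0] + B[0][2] = 5 + -3 = 2, A[0][1] + B[1][2] = 4 + -4 = 0, A[0][2] + B[2][2] = 5 + -2 = 3) = 0 (attained at k = 1)
  C[1][0] = min over k of (A[1][0] + B[0][0] = 1 + 7 = 8, A[1][1] + B[1][0] = -5 + 3 = -2, A[1][2] + B[2][0] = 2 + 9 = 11) = -2 (attained at k = 1)
  C[1][1] = min over k of (A[1][0] + B[0][1] = 1 + -2 = -1, A[1][1] + B[1][1] = -5 + 7 = 2, A[1][2] + B[2][1] = 2 + -3 = -1) = -1 (attained at k = 0)
  C[1][2] = min over k of (A[1][0] + B[0][2] = 1 + -3 = -2, A[1][1] + B[1][2] = -5 + -4 = -9, A[1][2] + B[2][2] = 2 + -2 = 0) = -9 (attained at k = 1)
  C[2][0] = min over k of (A[2][0] + B[0][0] = 9 + 7 = 16, A[2][1] + B[1][0] = 6 + 3 = 9, A[2][2] + B[2][0] = 3 + 9 = 12) = 9 (attained at k = 1)
  C[2][1] = min over k of (A[2][0] + B[0][1] = 9 + -2 = 7, A[2][1] + B[1][1] = 6 + 7 = 13, A[2][2] + B[2][1] = 3 + -3 = 0) = 0 (attained at k = 2)
  C[2][2] = min over k of (A[2][0] + B[0][2] = 9 + -3 = 6, A[2][1] + B[1][2] = 6 + -4 = 2, A[2][2] + B[2][2] = 3 + -2 = 1) = 1 (attained at k = 2)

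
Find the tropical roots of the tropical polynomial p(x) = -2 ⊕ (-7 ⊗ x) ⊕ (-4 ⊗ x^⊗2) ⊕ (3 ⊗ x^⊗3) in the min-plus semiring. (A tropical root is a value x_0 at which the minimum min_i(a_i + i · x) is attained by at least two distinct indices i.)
Roots: {-7, -3, 5}

Each tropical root is a break point of the lower envelope of the lines y = a_i + i · x (there are 4 lines, with slopes 0, 1, ..., 3). Only the lines that attain the minimum somewhere contribute to roots; other lines are dominated. Here the surviving (envelope) indices are i = 3, i = 2, i = 1, i = 0.
Intersections between consecutive envelope lines give the roots: for adjacent envelope indices i < j the intersection is x = (a_i − a_j) / (j − i). Reading off the sorted break points: {-7, -3, 5}.
Verification: at each break x_0, at least two indices attain the minimum of min_i(a_i + i · x_0).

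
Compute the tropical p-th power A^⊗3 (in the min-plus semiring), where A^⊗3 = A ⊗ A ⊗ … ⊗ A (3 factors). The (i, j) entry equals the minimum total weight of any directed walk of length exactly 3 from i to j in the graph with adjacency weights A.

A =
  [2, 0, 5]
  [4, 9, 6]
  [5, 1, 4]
A^⊗3 =
  [6, 4, 8]
  [8, 6, 10]
  [7, 5, 10]

Each entry (A^⊗3)_ij equals the minimum over all length-3 walks i = v_0 → v_1 → … → v_3 = j of Σ_t A[v_t][v_{t+1}]. For example, for (i, j) = (0, 2) we minimise over 9 possible intermediate vertex sequences; the minimum is 8, attained along the walk 0 → 0 → 1 → 2.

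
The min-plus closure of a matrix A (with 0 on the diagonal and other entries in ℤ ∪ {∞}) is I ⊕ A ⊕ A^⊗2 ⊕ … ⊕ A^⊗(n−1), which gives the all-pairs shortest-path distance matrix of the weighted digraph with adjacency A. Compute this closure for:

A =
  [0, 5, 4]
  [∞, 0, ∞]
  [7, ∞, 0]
Closure =
  [0, 5, 4]
  [∞, 0, ∞]
  [7, 12, 0]

This is the Floyd-Warshall all-pairs shortest-path computation. For each intermediate vertex k = 0, 1, …, 2, update dist[i][j] ← min(dist[i][j], dist[i][k] + dist[k][j]). The final matrix gives, for each (i, j), the minimum total weight of any directed path from i to j (possibly empty when i = j).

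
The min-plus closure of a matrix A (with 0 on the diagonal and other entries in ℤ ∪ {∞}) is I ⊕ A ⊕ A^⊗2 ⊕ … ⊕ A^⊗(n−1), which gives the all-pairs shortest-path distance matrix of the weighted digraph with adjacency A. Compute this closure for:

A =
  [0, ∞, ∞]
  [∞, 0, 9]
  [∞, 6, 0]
Closure =
  [0, ∞, ∞]
  [∞, 0, 9]
  [∞, 6, 0]

This is the Floyd-Warshall all-pairs shortest-path computation. For each intermediate vertex k = 0, 1, …, 2, update dist[i][j] ← min(dist[i][j], dist[i][k] + dist[k][j]). The final matrix gives, for each (i, j), the minimum total weight of any directed path from i to j (possibly empty when i = j).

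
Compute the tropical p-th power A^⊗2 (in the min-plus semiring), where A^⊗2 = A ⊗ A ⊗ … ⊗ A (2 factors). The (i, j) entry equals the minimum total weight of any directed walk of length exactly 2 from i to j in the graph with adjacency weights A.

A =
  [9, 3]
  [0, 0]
A^⊗2 =
  [3, 3]
  [0, 0]

Each entry (A^⊗2)_ij equals the minimum over all length-2 walks i = v_0 → v_1 → … → v_2 = j of Σ_t A[v_t][v_{t+1}]. For example, for (i, j) = (0, 1) we minimise over 2 possible intermediate vertex sequences; the minimum is 3, attained along the walk 0 → 1 → 1.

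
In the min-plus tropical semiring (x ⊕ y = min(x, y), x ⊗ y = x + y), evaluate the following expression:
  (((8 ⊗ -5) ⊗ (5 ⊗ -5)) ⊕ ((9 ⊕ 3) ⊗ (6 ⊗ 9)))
(((8 ⊗ -5) ⊗ (5 ⊗ -5)) ⊕ ((9 ⊕ 3) ⊗ (6 ⊗ 9))) = 3

Expand innermost to outermost. Recall ⊕ takes the minimum of its arguments and ⊗ takes their sum. Working out the expression (((8 ⊗ -5) ⊗ (5 ⊗ -5)) ⊕ ((9 ⊕ 3) ⊗ (6 ⊗ 9))) gives 3.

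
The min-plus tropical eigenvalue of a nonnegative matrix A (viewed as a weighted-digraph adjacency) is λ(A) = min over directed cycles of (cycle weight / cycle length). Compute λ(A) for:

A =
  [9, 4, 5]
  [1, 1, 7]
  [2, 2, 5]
λ(A) = 1

Enumerate directed cycles and compute their means (weight / length). Sample:
  cycle 0 → 0: weight = 9, length = 1, mean = 9/1 ≈ 9.000
  cycle 1 → 1: weight = 1, length = 1, mean = 1/1 ≈ 1.000
  cycle 2 → 2: weight = 5, length = 1, mean = 5/1 ≈ 5.000
  cycle 0 → 1 → 0: weight = 5, length = 2, mean = 5/2 ≈ 2.500
  cycle 0 → 2 → 0: weight = 7, length = 2, mean = 7/2 ≈ 3.500
  cycle 1 → 0 → 1: weight = 5, length = 2, mean = 5/2 ≈ 2.500
Minimum mean = 1.000, attained e.g. along the cycle 1 → 1 with weight 1 and length 1. So λ(A) = 1/1 = 1.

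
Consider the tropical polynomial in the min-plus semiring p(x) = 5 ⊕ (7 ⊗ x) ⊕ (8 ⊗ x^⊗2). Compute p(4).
p(4) = 5

A tropical monomial a ⊗ x^⊗i evaluates to a + i · x. Evaluating each term at x = 4:
  Term 0 contributes 5 + 0 · 4 = 5
  Term 1 contributes 7 + 1 · 4 = 11
  Term 2 contributes 8 + 2 · 4 = 16
p(4) = ⊕ of these = min[5, 11, 16] = 5.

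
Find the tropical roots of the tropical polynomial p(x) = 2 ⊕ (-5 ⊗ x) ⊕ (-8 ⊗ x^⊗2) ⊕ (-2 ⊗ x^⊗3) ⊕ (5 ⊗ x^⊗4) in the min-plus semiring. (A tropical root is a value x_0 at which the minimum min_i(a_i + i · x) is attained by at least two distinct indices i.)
Roots: {-7, -6, 3, 7}

Each tropical root is a break point of the lower envelope of the lines y = a_i + i · x (there are 5 lines, with slopes 0, 1, ..., 4). Only the lines that attain the minimum somewhere contribute to roots; other lines are dominated. Here the surviving (envelope) indices are i = 4, i = 3, i = 2, i = 1, i = 0.
Intersections between consecutive envelope lines give the roots: for adjacent envelope indices i < j the intersection is x = (a_i − a_j) / (j − i). Reading off the sorted break points: {-7, -6, 3, 7}.
Verification: at each break x_0, at least two indices attain the minimum of min_i(a_i + i · x_0).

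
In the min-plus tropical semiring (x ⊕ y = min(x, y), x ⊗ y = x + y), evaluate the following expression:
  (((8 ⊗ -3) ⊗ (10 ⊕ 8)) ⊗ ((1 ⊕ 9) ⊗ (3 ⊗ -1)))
(((8 ⊗ -3) ⊗ (10 ⊕ 8)) ⊗ ((1 ⊕ 9) ⊗ (3 ⊗ -1))) = 16

Expand innermost to outermost. Recall ⊕ takes the minimum of its arguments and ⊗ takes their sum. Working out the expression (((8 ⊗ -3) ⊗ (10 ⊕ 8)) ⊗ ((1 ⊕ 9) ⊗ (3 ⊗ -1))) gives 16.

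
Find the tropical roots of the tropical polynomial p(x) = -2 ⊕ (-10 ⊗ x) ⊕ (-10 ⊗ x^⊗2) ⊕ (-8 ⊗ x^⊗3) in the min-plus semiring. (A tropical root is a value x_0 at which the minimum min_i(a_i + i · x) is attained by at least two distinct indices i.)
Roots: {-2, 0, 8}

Each tropical root is a break point of the lower envelope of the lines y = a_i + i · x (there are 4 lines, with slopes 0, 1, ..., 3). Only the lines that attain the minimum somewhere contribute to roots; other lines are dominated. Here the surviving (envelope) indices are i = 3, i = 2, i = 1, i = 0.
Intersections between consecutive envelope lines give the roots: for adjacent envelope indices i < j the intersection is x = (a_i − a_j) / (j − i). Reading off the sorted break points: {-2, 0, 8}.
Verification: at each break x_0, at least two indices attain the minimum of min_i(a_i + i · x_0).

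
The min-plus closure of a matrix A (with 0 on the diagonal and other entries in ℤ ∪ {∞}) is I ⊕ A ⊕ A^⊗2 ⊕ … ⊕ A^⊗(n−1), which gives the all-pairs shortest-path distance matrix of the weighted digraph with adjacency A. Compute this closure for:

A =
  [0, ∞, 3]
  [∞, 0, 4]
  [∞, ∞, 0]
Closure =
  [0, ∞, 3]
  [∞, 0, 4]
  [∞, ∞, 0]

This is the Floyd-Warshall all-pairs shortest-path computation. For each intermediate vertex k = 0, 1, …, 2, update dist[i][j] ← min(dist[i][j], dist[i][k] + dist[k][j]). The final matrix gives, for each (i, j), the minimum total weight of any directed path from i to j (possibly empty when i = j).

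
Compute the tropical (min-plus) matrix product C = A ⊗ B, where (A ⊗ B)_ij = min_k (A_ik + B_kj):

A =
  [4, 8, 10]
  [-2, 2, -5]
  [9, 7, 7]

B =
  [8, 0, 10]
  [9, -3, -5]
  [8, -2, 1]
A ⊗ B =
  [12, 4, 3]
  [3, -7, -4]
  [15, 4, 2]

Apply the min-plus product entry-by-entry:
  C[0][0] = min over k of (A[0][0] + B[0][0] = 4 + 8 = 12, A[0][1] + B[1][0] = 8 + 9 = 17, A[0][2] + B[2][0] = 10 + 8 = 18) = 12 (attained at k = 0)
  C[0][1] = min over k of (A[0][0] + B[0][1] = 4 + 0 = 4, A[0][1] + B[1][1] = 8 + -3 = 5, A[0][2] + B[2][1] = 10 + -2 = 8) = 4 (attained at k = 0)
  C[0][2] = min over k of (A[0][0] + B[0][2] = 4 + 10 = 14, A[0][1] + B[1][2] = 8 + -5 = 3, A[0][2] + B[2][2] = 10 + 1 = 11) = 3 (attained at k = 1)
  C[1][0] = min over k of (A[1][0] + B[0][0] = -2 + 8 = 6, A[1][1] + B[1][0] = 2 + 9 = 11, A[1][2] + B[2][0] = -5 + 8 = 3) = 3 (attained at k = 2)
  C[1][1] = min over k of (A[1][0] + B[0][1] = -2 + 0 = -2, A[1][1] + B[1][1] = 2 + -3 = -1, A[1][2] + B[2][1] = -5 + -2 = -7) = -7 (attained at k = 2)
  C[1][2] = min over k of (A[1][0] + B[0][2] = -2 + 10 = 8, A[1][1] + B[1][2] = 2 + -5 = -3, A[1][2] + B[2][2] = -5 + 1 = -4) = -4 (attained at k = 2)
  C[2][0] = min over k of (A[2][0] + B[0][0] = 9 + 8 = 17, A[2][1] + B[1][0] = 7 + 9 = 16, A[2][2] + B[2][0] = 7 + 8 = 15) = 15 (attained at k = 2)
  C[2][1] = min over k of (A[2][0] + B[0][1] = 9 + 0 = 9, A[2][1] + B[1][1] = 7 + -3 = 4, A[2][2] + B[2][1] = 7 + -2 = 5) = 4 (attained at k = 1)
  C[2][2] = min over k of (A[2][0] + B[0][2] = 9 + 10 = 19, A[2][1] + B[1][2] = 7 + -5 = 2, A[2][2] + B[2][2] = 7 + 1 = 8) = 2 (attained at k = 1)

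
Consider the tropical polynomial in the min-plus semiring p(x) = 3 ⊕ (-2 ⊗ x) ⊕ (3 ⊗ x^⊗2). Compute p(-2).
p(-2) = -4

A tropical monomial a ⊗ x^⊗i evaluates to a + i · x. Evaluating each term at x = -2:
  Term 0 contributes 3 + 0 · -2 = 3
  Term 1 contributes -2 + 1 · -2 = -4
  Term 2 contributes 3 + 2 · -2 = -1
p(-2) = ⊕ of these = min[3, -4, -1] = -4.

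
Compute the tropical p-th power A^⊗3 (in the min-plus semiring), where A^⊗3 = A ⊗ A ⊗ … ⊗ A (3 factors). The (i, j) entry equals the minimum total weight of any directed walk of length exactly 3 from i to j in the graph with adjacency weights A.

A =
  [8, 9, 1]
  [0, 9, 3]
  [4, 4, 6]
A^⊗3 =
  [5, 11, 6]
  [5, 5, 7]
  [9, 9, 5]

Each entry (A^⊗3)_ij equals the minimum over all length-3 walks i = v_0 → v_1 → … → v_3 = j of Σ_t A[v_t][v_{t+1}]. For example, for (i, j) = (0, 2) we minimise over 9 possible intermediate vertex sequences; the minimum is 6, attained along the walk 0 → 2 → 0 → 2.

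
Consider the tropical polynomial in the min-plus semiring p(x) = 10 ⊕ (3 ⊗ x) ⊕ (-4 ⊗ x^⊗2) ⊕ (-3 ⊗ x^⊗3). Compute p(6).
p(6) = 8

A tropical monomial a ⊗ x^⊗i evaluates to a + i · x. Evaluating each term at x = 6:
  Term 0 contributes 10 + 0 · 6 = 10
  Term 1 contributes 3 + 1 · 6 = 9
  Term 2 contributes -4 + 2 · 6 = 8
  Term 3 contributes -3 + 3 · 6 = 15
p(6) = ⊕ of these = min[10, 9, 8, 15] = 8.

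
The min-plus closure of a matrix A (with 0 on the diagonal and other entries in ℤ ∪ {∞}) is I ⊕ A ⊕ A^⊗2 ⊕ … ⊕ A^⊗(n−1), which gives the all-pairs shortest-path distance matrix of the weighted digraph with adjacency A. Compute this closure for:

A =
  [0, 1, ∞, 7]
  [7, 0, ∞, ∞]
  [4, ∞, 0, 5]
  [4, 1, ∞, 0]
Closure =
  [0, 1, ∞, 7]
  [7, 0, ∞, 14]
  [4, 5, 0, 5]
  [4, 1, ∞, 0]

This is the Floyd-Warshall all-pairs shortest-path computation. For each intermediate vertex k = 0, 1, …, 3, update dist[i][j] ← min(dist[i][j], dist[i][k] + dist[k][j]). The final matrix gives, for each (i, j), the minimum total weight of any directed path from i to j (possibly empty when i = j).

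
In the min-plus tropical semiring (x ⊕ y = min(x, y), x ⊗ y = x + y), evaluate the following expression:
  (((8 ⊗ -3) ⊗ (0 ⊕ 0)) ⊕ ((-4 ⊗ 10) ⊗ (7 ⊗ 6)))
(((8 ⊗ -3) ⊗ (0 ⊕ 0)) ⊕ ((-4 ⊗ 10) ⊗ (7 ⊗ 6))) = 5

Expand innermost to outermost. Recall ⊕ takes the minimum of its arguments and ⊗ takes their sum. Working out the expression (((8 ⊗ -3) ⊗ (0 ⊕ 0)) ⊕ ((-4 ⊗ 10) ⊗ (7 ⊗ 6))) gives 5.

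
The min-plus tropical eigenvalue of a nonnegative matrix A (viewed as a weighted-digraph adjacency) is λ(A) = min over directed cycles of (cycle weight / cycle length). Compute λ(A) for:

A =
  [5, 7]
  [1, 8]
λ(A) = 4

Enumerate directed cycles and compute their means (weight / length). Sample:
  cycle 0 → 0: weight = 5, length = 1, mean = 5/1 ≈ 5.000
  cycle 1 → 1: weight = 8, length = 1, mean = 8/1 ≈ 8.000
  cycle 0 → 1 → 0: weight = 8, length = 2, mean = 8/2 ≈ 4.000
  cycle 1 → 0 → 1: weight = 8, length = 2, mean = 8/2 ≈ 4.000
Minimum mean = 4.000, attained e.g. along the cycle 0 → 1 → 0 with weight 8 and length 2. So λ(A) = 8/2 = 4.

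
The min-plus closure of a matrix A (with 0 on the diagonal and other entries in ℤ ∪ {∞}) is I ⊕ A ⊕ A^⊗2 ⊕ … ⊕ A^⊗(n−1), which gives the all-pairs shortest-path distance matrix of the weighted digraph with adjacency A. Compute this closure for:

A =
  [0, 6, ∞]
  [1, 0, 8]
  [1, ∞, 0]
Closure =
  [0, 6, 14]
  [1, 0, 8]
  [1, 7, 0]

This is the Floyd-Warshall all-pairs shortest-path computation. For each intermediate vertex k = 0, 1, …, 2, update dist[i][j] ← min(dist[i][j], dist[i][k] + dist[k][j]). The final matrix gives, for each (i, j), the minimum total weight of any directed path from i to j (possibly empty when i = j).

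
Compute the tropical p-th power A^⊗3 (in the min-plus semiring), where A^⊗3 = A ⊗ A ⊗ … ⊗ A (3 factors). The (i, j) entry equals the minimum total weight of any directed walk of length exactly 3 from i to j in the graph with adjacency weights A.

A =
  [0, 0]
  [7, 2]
A^⊗3 =
  [0, 0]
  [7, 6]

Each entry (A^⊗3)_ij equals the minimum over all length-3 walks i = v_0 → v_1 → … → v_3 = j of Σ_t A[v_t][v_{t+1}]. For example, for (i, j) = (0, 1) we minimise over 4 possible intermediate vertex sequences; the minimum is 0, attained along the walk 0 → 0 → 0 → 1.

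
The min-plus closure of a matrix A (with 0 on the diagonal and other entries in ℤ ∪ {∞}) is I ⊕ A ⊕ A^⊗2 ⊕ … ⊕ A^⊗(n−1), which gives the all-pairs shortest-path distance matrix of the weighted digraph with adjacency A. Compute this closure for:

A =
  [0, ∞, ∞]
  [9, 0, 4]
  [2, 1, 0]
Closure =
  [0, ∞, ∞]
  [6, 0, 4]
  [2, 1, 0]

This is the Floyd-Warshall all-pairs shortest-path computation. For each intermediate vertex k = 0, 1, …, 2, update dist[i][j] ← min(dist[i][j], dist[i][k] + dist[k][j]). The final matrix gives, for each (i, j), the minimum total weight of any directed path from i to j (possibly empty when i = j).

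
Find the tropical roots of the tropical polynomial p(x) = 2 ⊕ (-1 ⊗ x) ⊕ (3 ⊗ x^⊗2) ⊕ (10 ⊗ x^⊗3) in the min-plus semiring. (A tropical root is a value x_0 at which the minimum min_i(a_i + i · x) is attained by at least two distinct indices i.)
Roots: {-7, -4, 3}

Each tropical root is a break point of the lower envelope of the lines y = a_i + i · x (there are 4 lines, with slopes 0, 1, ..., 3). Only the lines that attain the minimum somewhere contribute to roots; other lines are dominated. Here the surviving (envelope) indices are i = 3, i = 2, i = 1, i = 0.
Intersections between consecutive envelope lines give the roots: for adjacent envelope indices i < j the intersection is x = (a_i − a_j) / (j − i). Reading off the sorted break points: {-7, -4, 3}.
Verification: at each break x_0, at least two indices attain the minimum of min_i(a_i + i · x_0).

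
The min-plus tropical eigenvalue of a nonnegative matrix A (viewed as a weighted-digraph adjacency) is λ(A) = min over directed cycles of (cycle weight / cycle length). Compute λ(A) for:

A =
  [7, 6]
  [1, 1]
λ(A) = 1

Enumerate directed cycles and compute their means (weight / length). Sample:
  cycle 0 → 0: weight = 7, length = 1, mean = 7/1 ≈ 7.000
  cycle 1 → 1: weight = 1, length = 1, mean = 1/1 ≈ 1.000
  cycle 0 → 1 → 0: weight = 7, length = 2, mean = 7/2 ≈ 3.500
  cycle 1 → 0 → 1: weight = 7, length = 2, mean = 7/2 ≈ 3.500
Minimum mean = 1.000, attained e.g. along the cycle 1 → 1 with weight 1 and length 1. So λ(A) = 1/1 = 1.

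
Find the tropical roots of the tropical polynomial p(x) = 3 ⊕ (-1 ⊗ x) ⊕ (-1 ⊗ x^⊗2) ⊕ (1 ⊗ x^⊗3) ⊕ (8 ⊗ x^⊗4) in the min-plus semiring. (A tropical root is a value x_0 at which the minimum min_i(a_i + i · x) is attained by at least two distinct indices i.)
Roots: {-7, -2, 0, 4}

Each tropical root is a break point of the lower envelope of the lines y = a_i + i · x (there are 5 lines, with slopes 0, 1, ..., 4). Only the lines that attain the minimum somewhere contribute to roots; other lines are dominated. Here the surviving (envelope) indices are i = 4, i = 3, i = 2, i = 1, i = 0.
Intersections between consecutive envelope lines give the roots: for adjacent envelope indices i < j the intersection is x = (a_i − a_j) / (j − i). Reading off the sorted break points: {-7, -2, 0, 4}.
Verification: at each break x_0, at least two indices attain the minimum of min_i(a_i + i · x_0).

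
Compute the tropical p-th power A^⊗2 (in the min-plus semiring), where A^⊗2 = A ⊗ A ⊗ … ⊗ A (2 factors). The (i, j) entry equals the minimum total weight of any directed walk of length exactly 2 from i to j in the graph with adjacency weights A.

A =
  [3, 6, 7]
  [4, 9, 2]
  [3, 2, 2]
A^⊗2 =
  [6, 9, 8]
  [5, 4, 4]
  [5, 4, 4]

Each entry (A^⊗2)_ij equals the minimum over all length-2 walks i = v_0 → v_1 → … → v_2 = j of Σ_t A[v_t][v_{t+1}]. For example, for (i, j) = (0, 2) we minimise over 3 possible intermediate vertex sequences; the minimum is 8, attained along the walk 0 → 1 → 2.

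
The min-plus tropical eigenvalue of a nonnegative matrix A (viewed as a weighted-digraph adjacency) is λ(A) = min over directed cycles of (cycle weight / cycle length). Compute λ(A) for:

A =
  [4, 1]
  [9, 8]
λ(A) = 4

Enumerate directed cycles and compute their means (weight / length). Sample:
  cycle 0 → 0: weight = 4, length = 1, mean = 4/1 ≈ 4.000
  cycle 1 → 1: weight = 8, length = 1, mean = 8/1 ≈ 8.000
  cycle 0 → 1 → 0: weight = 10, length = 2, mean = 10/2 ≈ 5.000
  cycle 1 → 0 → 1: weight = 10, length = 2, mean = 10/2 ≈ 5.000
Minimum mean = 4.000, attained e.g. along the cycle 0 → 0 with weight 4 and length 1. So λ(A) = 4/1 = 4.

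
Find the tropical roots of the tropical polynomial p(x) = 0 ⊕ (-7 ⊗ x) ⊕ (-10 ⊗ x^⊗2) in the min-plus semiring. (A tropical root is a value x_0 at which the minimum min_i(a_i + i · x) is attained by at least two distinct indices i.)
Roots: {3, 7}

Each tropical root is a break point of the lower envelope of the lines y = a_i + i · x (there are 3 lines, with slopes 0, 1, ..., 2). Only the lines that attain the minimum somewhere contribute to roots; other lines are dominated. Here the surviving (envelope) indices are i = 2, i = 1, i = 0.
Intersections between consecutive envelope lines give the roots: for adjacent envelope indices i < j the intersection is x = (a_i − a_j) / (j − i). Reading off the sorted break points: {3, 7}.
Verification: at each break x_0, at least two indices attain the minimum of min_i(a_i + i · x_0).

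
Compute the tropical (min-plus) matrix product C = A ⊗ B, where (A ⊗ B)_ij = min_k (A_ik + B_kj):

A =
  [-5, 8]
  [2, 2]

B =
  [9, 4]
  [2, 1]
A ⊗ B =
  [4, -1]
  [4, 3]

Apply the min-plus product entry-by-entry:
  C[0][0] = min over k of (A[0][0] + B[0][0] = -5 + 9 = 4, A[0][1] + B[1][0] = 8 + 2 = 10) = 4 (attained at k = 0)
  C[0][1] = min over k of (A[0][0] + B[0][1] = -5 + 4 = -1, A[0][1] + B[1][1] = 8 + 1 = 9) = -1 (attained at k = 0)
  C[1][0] = min over k of (A[1][0] + B[0][0] = 2 + 9 = 11, A[1][1] + B[1][0] = 2 + 2 = 4) = 4 (attained at k = 1)
  C[1][1] = min over k of (A[1][0] + B[0][1] = 2 + 4 = 6, A[1][1] + B[1][1] = 2 + 1 = 3) = 3 (attained at k = 1)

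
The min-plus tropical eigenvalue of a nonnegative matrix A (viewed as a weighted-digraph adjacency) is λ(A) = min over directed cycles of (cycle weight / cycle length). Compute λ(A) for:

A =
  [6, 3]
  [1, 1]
λ(A) = 1

Enumerate directed cycles and compute their means (weight / length). Sample:
  cycle 0 → 0: weight = 6, length = 1, mean = 6/1 ≈ 6.000
  cycle 1 → 1: weight = 1, length = 1, mean = 1/1 ≈ 1.000
  cycle 0 → 1 → 0: weight = 4, length = 2, mean = 4/2 ≈ 2.000
  cycle 1 → 0 → 1: weight = 4, length = 2, mean = 4/2 ≈ 2.000
Minimum mean = 1.000, attained e.g. along the cycle 1 → 1 with weight 1 and length 1. So λ(A) = 1/1 = 1.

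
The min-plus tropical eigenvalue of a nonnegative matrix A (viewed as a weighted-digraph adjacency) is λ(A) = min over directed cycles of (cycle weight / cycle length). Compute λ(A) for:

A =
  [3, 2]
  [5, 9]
λ(A) = 3

Enumerate directed cycles and compute their means (weight / length). Sample:
  cycle 0 → 0: weight = 3, length = 1, mean = 3/1 ≈ 3.000
  cycle 1 → 1: weight = 9, length = 1, mean = 9/1 ≈ 9.000
  cycle 0 → 1 → 0: weight = 7, length = 2, mean = 7/2 ≈ 3.500
  cycle 1 → 0 → 1: weight = 7, length = 2, mean = 7/2 ≈ 3.500
Minimum mean = 3.000, attained e.g. along the cycle 0 → 0 with weight 3 and length 1. So λ(A) = 3/1 = 3.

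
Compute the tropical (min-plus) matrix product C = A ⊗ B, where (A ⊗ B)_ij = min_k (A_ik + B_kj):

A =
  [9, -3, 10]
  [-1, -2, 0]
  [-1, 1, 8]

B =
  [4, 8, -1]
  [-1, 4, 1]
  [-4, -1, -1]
A ⊗ B =
  [-4, 1, -2]
  [-4, -1, -2]
  [0, 5, -2]

Apply the min-plus product entry-by-entry:
  C[0][0] = min over k of (A[0][0] + B[0][0] = 9 + 4 = 13, A[0][1] + B[1][0] = -3 + -1 = -4, A[0][2] + B[2][0] = 10 + -4 = 6) = -4 (attained at k = 1)
  C[0][1] = min over k of (A[0][0] + B[0][1] = 9 + 8 = 17, A[0][1] + B[1][1] = -3 + 4 = 1, A[0][2] + B[2][1] = 10 + -1 = 9) = 1 (attained at k = 1)
  C[0][2] = min over k of (A[0][0] + B[0][2] = 9 + -1 = 8, A[0][1] + B[1][2] = -3 + 1 = -2, A[0][2] + B[2][2] = 10 + -1 = 9) = -2 (attained at k = 1)
  C[1][0] = min over k of (A[1][0] + B[0][0] = -1 + 4 = 3, A[1][1] + B[1][0] = -2 + -1 = -3, A[1][2] + B[2][0] = 0 + -4 = -4) = -4 (attained at k = 2)
  C[1][1] = min over k of (A[1][0] + B[0][1] = -1 + 8 = 7, A[1][1] + B[1][1] = -2 + 4 = 2, A[1][2] + B[2][1] = 0 + -1 = -1) = -1 (attained at k = 2)
  C[1][2] = min over k of (A[1][0] + B[0][2] = -1 + -1 = -2, A[1][1] + B[1][2] = -2 + 1 = -1, A[1][2] + B[2][2] = 0 + -1 = -1) = -2 (attained at k = 0)
  C[2][0] = min over k of (A[2][0] + B[0][0] = -1 + 4 = 3, A[2][1] + B[1][0] = 1 + -1 = 0, A[2][2] + B[2][0] = 8 + -4 = 4) = 0 (attained at k = 1)
  C[2][1] = min over k of (A[2][0] + B[0][1] = -1 + 8 = 7, A[2][1] + B[1][1] = 1 + 4 = 5, A[2][2] + B[2][1] = 8 + -1 = 7) = 5 (attained at k = 1)
  C[2][2] = min over k of (A[2][0] + B[0][2] = -1 + -1 = -2, A[2][1] + B[1][2] = 1 + 1 = 2, A[2][2] + B[2][2] = 8 + -1 = 7) = -2 (attained at k = 0)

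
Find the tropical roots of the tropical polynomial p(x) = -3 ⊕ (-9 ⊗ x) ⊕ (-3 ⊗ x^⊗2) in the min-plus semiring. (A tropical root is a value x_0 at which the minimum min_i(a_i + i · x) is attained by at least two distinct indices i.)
Roots: {-6, 6}

Each tropical root is a break point of the lower envelope of the lines y = a_i + i · x (there are 3 lines, with slopes 0, 1, ..., 2). Only the lines that attain the minimum somewhere contribute to roots; other lines are dominated. Here the surviving (envelope) indices are i = 2, i = 1, i = 0.
Intersections between consecutive envelope lines give the roots: for adjacent envelope indices i < j the intersection is x = (a_i − a_j) / (j − i). Reading off the sorted break points: {-6, 6}.
Verification: at each break x_0, at least two indices attain the minimum of min_i(a_i + i · x_0).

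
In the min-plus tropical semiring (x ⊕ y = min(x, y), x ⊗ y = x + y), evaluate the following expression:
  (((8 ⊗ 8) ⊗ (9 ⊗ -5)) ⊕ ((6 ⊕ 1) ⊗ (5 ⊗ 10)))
(((8 ⊗ 8) ⊗ (9 ⊗ -5)) ⊕ ((6 ⊕ 1) ⊗ (5 ⊗ 10))) = 16

Expand innermost to outermost. Recall ⊕ takes the minimum of its arguments and ⊗ takes their sum. Working out the expression (((8 ⊗ 8) ⊗ (9 ⊗ -5)) ⊕ ((6 ⊕ 1) ⊗ (5 ⊗ 10))) gives 16.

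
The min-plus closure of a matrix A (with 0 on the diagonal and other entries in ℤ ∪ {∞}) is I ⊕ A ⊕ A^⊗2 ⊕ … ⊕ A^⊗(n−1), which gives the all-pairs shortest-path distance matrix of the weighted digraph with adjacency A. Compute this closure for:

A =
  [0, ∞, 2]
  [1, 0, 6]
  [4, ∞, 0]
Closure =
  [0, ∞, 2]
  [1, 0, 3]
  [4, ∞, 0]

This is the Floyd-Warshall all-pairs shortest-path computation. For each intermediate vertex k = 0, 1, …, 2, update dist[i][j] ← min(dist[i][j], dist[i][k] + dist[k][j]). The final matrix gives, for each (i, j), the minimum total weight of any directed path from i to j (possibly empty when i = j).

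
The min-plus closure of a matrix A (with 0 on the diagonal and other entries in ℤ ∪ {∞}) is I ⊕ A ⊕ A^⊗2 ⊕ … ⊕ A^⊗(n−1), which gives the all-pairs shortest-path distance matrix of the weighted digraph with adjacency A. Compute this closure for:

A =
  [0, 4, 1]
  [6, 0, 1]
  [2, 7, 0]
Closure =
  [0, 4, 1]
  [3, 0, 1]
  [2, 6, 0]

This is the Floyd-Warshall all-pairs shortest-path computation. For each intermediate vertex k = 0, 1, …, 2, update dist[i][j] ← min(dist[i][j], dist[i][k] + dist[k][j]). The final matrix gives, for each (i, j), the minimum total weight of any directed path from i to j (possibly empty when i = j).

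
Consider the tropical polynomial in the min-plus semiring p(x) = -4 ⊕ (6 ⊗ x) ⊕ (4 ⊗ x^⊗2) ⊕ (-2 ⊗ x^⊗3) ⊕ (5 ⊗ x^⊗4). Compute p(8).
p(8) = -4

A tropical monomial a ⊗ x^⊗i evaluates to a + i · x. Evaluating each term at x = 8:
  Term 0 contributes -4 + 0 · 8 = -4
  Term 1 contributes 6 + 1 · 8 = 14
  Term 2 contributes 4 + 2 · 8 = 20
  Term 3 contributes -2 + 3 · 8 = 22
  Term 4 contributes 5 + 4 · 8 = 37
p(8) = ⊕ of these = min[-4, 14, 20, 22, 37] = -4.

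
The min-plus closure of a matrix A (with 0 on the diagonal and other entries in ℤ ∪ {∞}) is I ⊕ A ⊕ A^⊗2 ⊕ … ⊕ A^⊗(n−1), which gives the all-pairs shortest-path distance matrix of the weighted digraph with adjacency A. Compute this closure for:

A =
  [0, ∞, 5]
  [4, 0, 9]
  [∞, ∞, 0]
Closure =
  [0, ∞, 5]
  [4, 0, 9]
  [∞, ∞, 0]

This is the Floyd-Warshall all-pairs shortest-path computation. For each intermediate vertex k = 0, 1, …, 2, update dist[i][j] ← min(dist[i][j], dist[i][k] + dist[k][j]). The final matrix gives, for each (i, j), the minimum total weight of any directed path from i to j (possibly empty when i = j).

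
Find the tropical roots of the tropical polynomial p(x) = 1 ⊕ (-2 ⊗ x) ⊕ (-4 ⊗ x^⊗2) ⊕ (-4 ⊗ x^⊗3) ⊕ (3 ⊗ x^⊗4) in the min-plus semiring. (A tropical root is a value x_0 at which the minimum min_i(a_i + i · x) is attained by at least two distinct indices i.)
Roots: {-7, 0, 2, 3}

Each tropical root is a break point of the lower envelope of the lines y = a_i + i · x (there are 5 lines, with slopes 0, 1, ..., 4). Only the lines that attain the minimum somewhere contribute to roots; other lines are dominated. Here the surviving (envelope) indices are i = 4, i = 3, i = 2, i = 1, i = 0.
Intersections between consecutive envelope lines give the roots: for adjacent envelope indices i < j the intersection is x = (a_i − a_j) / (j − i). Reading off the sorted break points: {-7, 0, 2, 3}.
Verification: at each break x_0, at least two indices attain the minimum of min_i(a_i + i · x_0).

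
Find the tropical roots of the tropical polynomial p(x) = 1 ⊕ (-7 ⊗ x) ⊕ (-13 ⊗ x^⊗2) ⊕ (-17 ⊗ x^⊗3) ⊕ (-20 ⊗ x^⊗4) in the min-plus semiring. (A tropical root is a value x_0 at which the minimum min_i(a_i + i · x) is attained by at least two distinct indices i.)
Roots: {3, 4, 6, 8}

Each tropical root is a break point of the lower envelope of the lines y = a_i + i · x (there are 5 lines, with slopes 0, 1, ..., 4). Only the lines that attain the minimum somewhere contribute to roots; other lines are dominated. Here the surviving (envelope) indices are i = 4, i = 3, i = 2, i = 1, i = 0.
Intersections between consecutive envelope lines give the roots: for adjacent envelope indices i < j the intersection is x = (a_i − a_j) / (j − i). Reading off the sorted break points: {3, 4, 6, 8}.
Verification: at each break x_0, at least two indices attain the minimum of min_i(a_i + i · x_0).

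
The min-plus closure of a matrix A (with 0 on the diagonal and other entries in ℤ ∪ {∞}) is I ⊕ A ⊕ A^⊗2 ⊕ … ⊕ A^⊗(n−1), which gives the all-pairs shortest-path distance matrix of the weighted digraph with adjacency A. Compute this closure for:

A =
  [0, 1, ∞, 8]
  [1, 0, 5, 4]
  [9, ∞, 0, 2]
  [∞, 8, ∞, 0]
Closure =
  [0, 1, 6, 5]
  [1, 0, 5, 4]
  [9, 10, 0, 2]
  [9, 8, 13, 0]

This is the Floyd-Warshall all-pairs shortest-path computation. For each intermediate vertex k = 0, 1, …, 3, update dist[i][j] ← min(dist[i][j], dist[i][k] + dist[k][j]). The final matrix gives, for each (i, j), the minimum total weight of any directed path from i to j (possibly empty when i = j).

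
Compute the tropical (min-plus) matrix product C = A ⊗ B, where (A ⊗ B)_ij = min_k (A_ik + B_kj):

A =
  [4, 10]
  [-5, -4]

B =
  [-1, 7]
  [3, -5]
A ⊗ B =
  [3, 5]
  [-6, -9]

Apply the min-plus product entry-by-entry:
  C[0][0] = min over k of (A[0][0] + B[0][0] = 4 + -1 = 3, A[0][1] + B[1][0] = 10 + 3 = 13) = 3 (attained at k = 0)
  C[0][1] = min over k of (A[0][0] + B[0][1] = 4 + 7 = 11, A[0][1] + B[1][1] = 10 + -5 = 5) = 5 (attained at k = 1)
  C[1][0] = min over k of (A[1][0] + B[0][0] = -5 + -1 = -6, A[1][1] + B[1][0] = -4 + 3 = -1) = -6 (attained at k = 0)
  C[1][1] = min over k of (A[1][0] + B[0][1] = -5 + 7 = 2, A[1][1] + B[1][1] = -4 + -5 = -9) = -9 (attained at k = 1)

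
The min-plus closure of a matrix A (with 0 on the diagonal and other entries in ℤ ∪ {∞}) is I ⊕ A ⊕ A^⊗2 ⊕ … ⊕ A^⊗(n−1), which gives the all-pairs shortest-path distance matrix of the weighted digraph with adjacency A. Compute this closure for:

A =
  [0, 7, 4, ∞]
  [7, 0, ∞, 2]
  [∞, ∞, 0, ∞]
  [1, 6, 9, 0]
Closure =
  [0, 7, 4, 9]
  [3, 0, 7, 2]
  [∞, ∞, 0, ∞]
  [1, 6, 5, 0]

This is the Floyd-Warshall all-pairs shortest-path computation. For each intermediate vertex k = 0, 1, …, 3, update dist[i][j] ← min(dist[i][j], dist[i][k] + dist[k][j]). The final matrix gives, for each (i, j), the minimum total weight of any directed path from i to j (possibly empty when i = j).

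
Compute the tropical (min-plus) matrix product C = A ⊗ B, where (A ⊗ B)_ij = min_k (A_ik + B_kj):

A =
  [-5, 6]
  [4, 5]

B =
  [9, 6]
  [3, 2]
A ⊗ B =
  [4, 1]
  [8, 7]

Apply the min-plus product entry-by-entry:
  C[0][0] = min over k of (A[0][0] + B[0][0] = -5 + 9 = 4, A[0][1] + B[1][0] = 6 + 3 = 9) = 4 (attained at k = 0)
  C[0][1] = min over k of (A[0][0] + B[0][1] = -5 + 6 = 1, A[0][1] + B[1][1] = 6 + 2 = 8) = 1 (attained at k = 0)
  C[1][0] = min over k of (A[1][0] + B[0][0] = 4 + 9 = 13, A[1][1] + B[1][0] = 5 + 3 = 8) = 8 (attained at k = 1)
  C[1][1] = min over k of (A[1][0] + B[0][1] = 4 + 6 = 10, A[1][1] + B[1][1] = 5 + 2 = 7) = 7 (attained at k = 1)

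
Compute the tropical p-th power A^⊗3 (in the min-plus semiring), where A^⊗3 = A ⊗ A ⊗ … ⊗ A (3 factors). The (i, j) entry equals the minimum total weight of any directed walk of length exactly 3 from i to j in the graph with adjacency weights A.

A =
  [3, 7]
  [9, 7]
A^⊗3 =
  [9, 13]
  [15, 19]

Each entry (A^⊗3)_ij equals the minimum over all length-3 walks i = v_0 → v_1 → … → v_3 = j of Σ_t A[v_t][v_{t+1}]. For example, for (i, j) = (0, 1) we minimise over 4 possible intermediate vertex sequences; the minimum is 13, attained along the walk 0 → 0 → 0 → 1.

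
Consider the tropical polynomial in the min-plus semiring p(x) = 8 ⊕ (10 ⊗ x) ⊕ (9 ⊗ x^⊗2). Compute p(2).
p(2) = 8

A tropical monomial a ⊗ x^⊗i evaluates to a + i · x. Evaluating each term at x = 2:
  Term 0 contributes 8 + 0 · 2 = 8
  Term 1 contributes 10 + 1 · 2 = 12
  Term 2 contributes 9 + 2 · 2 = 13
p(2) = ⊕ of these = min[8, 12, 13] = 8.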